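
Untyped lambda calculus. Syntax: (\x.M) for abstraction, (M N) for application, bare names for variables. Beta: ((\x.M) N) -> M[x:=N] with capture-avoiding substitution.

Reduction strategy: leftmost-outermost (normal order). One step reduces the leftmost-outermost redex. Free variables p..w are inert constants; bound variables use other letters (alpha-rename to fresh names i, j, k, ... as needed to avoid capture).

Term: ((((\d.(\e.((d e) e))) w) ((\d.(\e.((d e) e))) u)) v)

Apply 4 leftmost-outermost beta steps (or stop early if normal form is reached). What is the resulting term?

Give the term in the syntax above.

Answer: (((w (\e.((u e) e))) (\e.((u e) e))) v)

Derivation:
Step 0: ((((\d.(\e.((d e) e))) w) ((\d.(\e.((d e) e))) u)) v)
Step 1: (((\e.((w e) e)) ((\d.(\e.((d e) e))) u)) v)
Step 2: (((w ((\d.(\e.((d e) e))) u)) ((\d.(\e.((d e) e))) u)) v)
Step 3: (((w (\e.((u e) e))) ((\d.(\e.((d e) e))) u)) v)
Step 4: (((w (\e.((u e) e))) (\e.((u e) e))) v)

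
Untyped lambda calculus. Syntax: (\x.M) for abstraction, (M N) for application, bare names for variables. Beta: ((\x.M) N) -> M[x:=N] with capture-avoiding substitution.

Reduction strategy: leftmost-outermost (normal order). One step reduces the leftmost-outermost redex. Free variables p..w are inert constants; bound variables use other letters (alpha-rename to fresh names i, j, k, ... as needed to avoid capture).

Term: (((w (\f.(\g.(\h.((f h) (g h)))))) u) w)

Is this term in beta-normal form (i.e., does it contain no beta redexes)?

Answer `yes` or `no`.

Term: (((w (\f.(\g.(\h.((f h) (g h)))))) u) w)
No beta redexes found.

Answer: yes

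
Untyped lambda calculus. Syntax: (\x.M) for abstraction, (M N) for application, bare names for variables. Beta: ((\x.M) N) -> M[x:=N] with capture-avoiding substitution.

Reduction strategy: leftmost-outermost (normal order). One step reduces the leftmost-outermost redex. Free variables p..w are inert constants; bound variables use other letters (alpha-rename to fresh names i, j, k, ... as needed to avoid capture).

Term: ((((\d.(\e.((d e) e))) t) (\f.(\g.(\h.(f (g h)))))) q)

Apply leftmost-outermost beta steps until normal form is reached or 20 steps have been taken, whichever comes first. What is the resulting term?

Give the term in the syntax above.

Step 0: ((((\d.(\e.((d e) e))) t) (\f.(\g.(\h.(f (g h)))))) q)
Step 1: (((\e.((t e) e)) (\f.(\g.(\h.(f (g h)))))) q)
Step 2: (((t (\f.(\g.(\h.(f (g h)))))) (\f.(\g.(\h.(f (g h)))))) q)

Answer: (((t (\f.(\g.(\h.(f (g h)))))) (\f.(\g.(\h.(f (g h)))))) q)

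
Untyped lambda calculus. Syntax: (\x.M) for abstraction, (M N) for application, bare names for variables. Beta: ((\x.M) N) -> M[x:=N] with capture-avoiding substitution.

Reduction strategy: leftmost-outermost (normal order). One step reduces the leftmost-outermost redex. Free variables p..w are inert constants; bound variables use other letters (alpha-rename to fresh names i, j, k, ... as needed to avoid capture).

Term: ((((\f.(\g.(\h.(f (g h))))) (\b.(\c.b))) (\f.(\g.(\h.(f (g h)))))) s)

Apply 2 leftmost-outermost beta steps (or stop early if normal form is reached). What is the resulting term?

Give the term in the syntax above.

Step 0: ((((\f.(\g.(\h.(f (g h))))) (\b.(\c.b))) (\f.(\g.(\h.(f (g h)))))) s)
Step 1: (((\g.(\h.((\b.(\c.b)) (g h)))) (\f.(\g.(\h.(f (g h)))))) s)
Step 2: ((\h.((\b.(\c.b)) ((\f.(\g.(\h.(f (g h))))) h))) s)

Answer: ((\h.((\b.(\c.b)) ((\f.(\g.(\h.(f (g h))))) h))) s)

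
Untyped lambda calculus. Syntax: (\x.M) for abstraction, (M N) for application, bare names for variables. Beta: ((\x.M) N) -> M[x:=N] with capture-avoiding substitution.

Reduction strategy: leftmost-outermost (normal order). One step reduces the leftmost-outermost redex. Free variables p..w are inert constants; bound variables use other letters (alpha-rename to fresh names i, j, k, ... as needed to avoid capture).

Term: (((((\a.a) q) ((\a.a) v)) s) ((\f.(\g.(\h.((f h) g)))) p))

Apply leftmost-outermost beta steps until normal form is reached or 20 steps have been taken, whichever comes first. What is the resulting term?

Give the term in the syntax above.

Answer: (((q v) s) (\g.(\h.((p h) g))))

Derivation:
Step 0: (((((\a.a) q) ((\a.a) v)) s) ((\f.(\g.(\h.((f h) g)))) p))
Step 1: (((q ((\a.a) v)) s) ((\f.(\g.(\h.((f h) g)))) p))
Step 2: (((q v) s) ((\f.(\g.(\h.((f h) g)))) p))
Step 3: (((q v) s) (\g.(\h.((p h) g))))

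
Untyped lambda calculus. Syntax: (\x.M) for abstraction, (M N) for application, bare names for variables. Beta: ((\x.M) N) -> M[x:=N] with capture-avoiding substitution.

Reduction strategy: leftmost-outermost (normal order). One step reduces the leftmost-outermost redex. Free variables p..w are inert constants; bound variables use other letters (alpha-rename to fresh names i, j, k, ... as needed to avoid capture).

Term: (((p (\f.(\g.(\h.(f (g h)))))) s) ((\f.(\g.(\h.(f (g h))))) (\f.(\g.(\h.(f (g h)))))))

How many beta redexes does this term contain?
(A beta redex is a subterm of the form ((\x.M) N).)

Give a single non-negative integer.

Term: (((p (\f.(\g.(\h.(f (g h)))))) s) ((\f.(\g.(\h.(f (g h))))) (\f.(\g.(\h.(f (g h)))))))
  Redex: ((\f.(\g.(\h.(f (g h))))) (\f.(\g.(\h.(f (g h))))))
Total redexes: 1

Answer: 1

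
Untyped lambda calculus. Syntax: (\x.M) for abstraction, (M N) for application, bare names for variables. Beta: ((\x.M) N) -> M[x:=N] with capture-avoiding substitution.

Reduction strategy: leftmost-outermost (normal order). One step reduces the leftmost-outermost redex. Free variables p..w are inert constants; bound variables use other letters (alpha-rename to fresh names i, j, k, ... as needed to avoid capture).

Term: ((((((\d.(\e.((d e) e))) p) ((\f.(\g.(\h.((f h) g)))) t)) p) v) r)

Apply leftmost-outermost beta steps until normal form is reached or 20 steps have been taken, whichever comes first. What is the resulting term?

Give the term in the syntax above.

Step 0: ((((((\d.(\e.((d e) e))) p) ((\f.(\g.(\h.((f h) g)))) t)) p) v) r)
Step 1: (((((\e.((p e) e)) ((\f.(\g.(\h.((f h) g)))) t)) p) v) r)
Step 2: (((((p ((\f.(\g.(\h.((f h) g)))) t)) ((\f.(\g.(\h.((f h) g)))) t)) p) v) r)
Step 3: (((((p (\g.(\h.((t h) g)))) ((\f.(\g.(\h.((f h) g)))) t)) p) v) r)
Step 4: (((((p (\g.(\h.((t h) g)))) (\g.(\h.((t h) g)))) p) v) r)

Answer: (((((p (\g.(\h.((t h) g)))) (\g.(\h.((t h) g)))) p) v) r)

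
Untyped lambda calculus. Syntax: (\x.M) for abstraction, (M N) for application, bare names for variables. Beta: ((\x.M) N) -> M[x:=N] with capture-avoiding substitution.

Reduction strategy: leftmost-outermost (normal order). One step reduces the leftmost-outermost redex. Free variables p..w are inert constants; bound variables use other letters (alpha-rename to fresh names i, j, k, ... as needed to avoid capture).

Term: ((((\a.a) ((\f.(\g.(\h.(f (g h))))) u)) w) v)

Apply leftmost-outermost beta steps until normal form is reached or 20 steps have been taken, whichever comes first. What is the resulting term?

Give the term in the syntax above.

Step 0: ((((\a.a) ((\f.(\g.(\h.(f (g h))))) u)) w) v)
Step 1: ((((\f.(\g.(\h.(f (g h))))) u) w) v)
Step 2: (((\g.(\h.(u (g h)))) w) v)
Step 3: ((\h.(u (w h))) v)
Step 4: (u (w v))

Answer: (u (w v))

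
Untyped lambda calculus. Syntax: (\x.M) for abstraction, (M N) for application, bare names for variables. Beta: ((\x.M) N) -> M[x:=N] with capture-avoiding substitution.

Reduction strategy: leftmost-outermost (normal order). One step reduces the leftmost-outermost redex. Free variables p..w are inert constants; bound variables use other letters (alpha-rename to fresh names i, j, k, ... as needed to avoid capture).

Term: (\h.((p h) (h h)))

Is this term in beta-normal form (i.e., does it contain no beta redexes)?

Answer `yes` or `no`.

Answer: yes

Derivation:
Term: (\h.((p h) (h h)))
No beta redexes found.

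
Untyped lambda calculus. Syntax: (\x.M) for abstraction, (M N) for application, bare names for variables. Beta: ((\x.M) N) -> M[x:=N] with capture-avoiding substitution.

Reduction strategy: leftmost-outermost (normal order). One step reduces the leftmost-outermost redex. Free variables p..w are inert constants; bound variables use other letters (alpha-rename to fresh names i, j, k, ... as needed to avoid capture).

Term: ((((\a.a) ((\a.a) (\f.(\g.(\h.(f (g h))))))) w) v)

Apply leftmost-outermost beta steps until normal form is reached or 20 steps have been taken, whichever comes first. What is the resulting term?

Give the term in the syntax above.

Answer: (\h.(w (v h)))

Derivation:
Step 0: ((((\a.a) ((\a.a) (\f.(\g.(\h.(f (g h))))))) w) v)
Step 1: ((((\a.a) (\f.(\g.(\h.(f (g h)))))) w) v)
Step 2: (((\f.(\g.(\h.(f (g h))))) w) v)
Step 3: ((\g.(\h.(w (g h)))) v)
Step 4: (\h.(w (v h)))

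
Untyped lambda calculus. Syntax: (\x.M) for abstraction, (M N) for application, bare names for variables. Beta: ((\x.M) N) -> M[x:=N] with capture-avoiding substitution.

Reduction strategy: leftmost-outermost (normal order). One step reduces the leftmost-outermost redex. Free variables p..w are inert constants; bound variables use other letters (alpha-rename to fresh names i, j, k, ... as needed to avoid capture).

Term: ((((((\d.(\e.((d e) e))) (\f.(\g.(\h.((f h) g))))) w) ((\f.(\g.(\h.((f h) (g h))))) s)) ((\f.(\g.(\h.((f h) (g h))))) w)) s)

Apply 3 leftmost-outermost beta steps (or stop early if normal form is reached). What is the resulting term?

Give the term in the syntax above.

Answer: (((((\g.(\h.((w h) g))) w) ((\f.(\g.(\h.((f h) (g h))))) s)) ((\f.(\g.(\h.((f h) (g h))))) w)) s)

Derivation:
Step 0: ((((((\d.(\e.((d e) e))) (\f.(\g.(\h.((f h) g))))) w) ((\f.(\g.(\h.((f h) (g h))))) s)) ((\f.(\g.(\h.((f h) (g h))))) w)) s)
Step 1: (((((\e.(((\f.(\g.(\h.((f h) g)))) e) e)) w) ((\f.(\g.(\h.((f h) (g h))))) s)) ((\f.(\g.(\h.((f h) (g h))))) w)) s)
Step 2: ((((((\f.(\g.(\h.((f h) g)))) w) w) ((\f.(\g.(\h.((f h) (g h))))) s)) ((\f.(\g.(\h.((f h) (g h))))) w)) s)
Step 3: (((((\g.(\h.((w h) g))) w) ((\f.(\g.(\h.((f h) (g h))))) s)) ((\f.(\g.(\h.((f h) (g h))))) w)) s)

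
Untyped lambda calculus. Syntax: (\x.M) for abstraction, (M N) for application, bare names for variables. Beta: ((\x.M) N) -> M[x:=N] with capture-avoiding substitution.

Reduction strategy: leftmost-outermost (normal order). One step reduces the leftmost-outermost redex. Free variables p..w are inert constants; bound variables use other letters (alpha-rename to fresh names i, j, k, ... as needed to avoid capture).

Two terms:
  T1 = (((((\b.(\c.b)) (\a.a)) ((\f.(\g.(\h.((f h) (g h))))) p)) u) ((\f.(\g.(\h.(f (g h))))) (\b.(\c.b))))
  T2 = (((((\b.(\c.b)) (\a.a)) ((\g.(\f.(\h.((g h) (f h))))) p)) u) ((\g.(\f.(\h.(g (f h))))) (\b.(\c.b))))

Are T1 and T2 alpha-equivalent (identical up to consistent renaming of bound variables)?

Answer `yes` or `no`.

Answer: yes

Derivation:
Term 1: (((((\b.(\c.b)) (\a.a)) ((\f.(\g.(\h.((f h) (g h))))) p)) u) ((\f.(\g.(\h.(f (g h))))) (\b.(\c.b))))
Term 2: (((((\b.(\c.b)) (\a.a)) ((\g.(\f.(\h.((g h) (f h))))) p)) u) ((\g.(\f.(\h.(g (f h))))) (\b.(\c.b))))
Alpha-equivalence: compare structure up to binder renaming.
Result: True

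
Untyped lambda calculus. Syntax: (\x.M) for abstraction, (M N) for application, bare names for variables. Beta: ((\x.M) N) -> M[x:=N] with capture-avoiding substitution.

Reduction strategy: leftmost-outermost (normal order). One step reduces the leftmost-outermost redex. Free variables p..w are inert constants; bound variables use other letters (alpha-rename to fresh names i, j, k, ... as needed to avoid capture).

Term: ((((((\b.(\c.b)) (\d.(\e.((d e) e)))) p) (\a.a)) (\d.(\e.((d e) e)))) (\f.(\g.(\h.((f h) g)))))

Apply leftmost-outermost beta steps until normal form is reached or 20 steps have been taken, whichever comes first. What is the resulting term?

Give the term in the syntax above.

Step 0: ((((((\b.(\c.b)) (\d.(\e.((d e) e)))) p) (\a.a)) (\d.(\e.((d e) e)))) (\f.(\g.(\h.((f h) g)))))
Step 1: (((((\c.(\d.(\e.((d e) e)))) p) (\a.a)) (\d.(\e.((d e) e)))) (\f.(\g.(\h.((f h) g)))))
Step 2: ((((\d.(\e.((d e) e))) (\a.a)) (\d.(\e.((d e) e)))) (\f.(\g.(\h.((f h) g)))))
Step 3: (((\e.(((\a.a) e) e)) (\d.(\e.((d e) e)))) (\f.(\g.(\h.((f h) g)))))
Step 4: ((((\a.a) (\d.(\e.((d e) e)))) (\d.(\e.((d e) e)))) (\f.(\g.(\h.((f h) g)))))
Step 5: (((\d.(\e.((d e) e))) (\d.(\e.((d e) e)))) (\f.(\g.(\h.((f h) g)))))
Step 6: ((\e.(((\d.(\e.((d e) e))) e) e)) (\f.(\g.(\h.((f h) g)))))
Step 7: (((\d.(\e.((d e) e))) (\f.(\g.(\h.((f h) g))))) (\f.(\g.(\h.((f h) g)))))
Step 8: ((\e.(((\f.(\g.(\h.((f h) g)))) e) e)) (\f.(\g.(\h.((f h) g)))))
Step 9: (((\f.(\g.(\h.((f h) g)))) (\f.(\g.(\h.((f h) g))))) (\f.(\g.(\h.((f h) g)))))
Step 10: ((\g.(\h.(((\f.(\g.(\h.((f h) g)))) h) g))) (\f.(\g.(\h.((f h) g)))))
Step 11: (\h.(((\f.(\g.(\h.((f h) g)))) h) (\f.(\g.(\h.((f h) g))))))
Step 12: (\h.((\g.(\i.((h i) g))) (\f.(\g.(\h.((f h) g))))))
Step 13: (\h.(\i.((h i) (\f.(\g.(\h.((f h) g)))))))

Answer: (\h.(\i.((h i) (\f.(\g.(\h.((f h) g)))))))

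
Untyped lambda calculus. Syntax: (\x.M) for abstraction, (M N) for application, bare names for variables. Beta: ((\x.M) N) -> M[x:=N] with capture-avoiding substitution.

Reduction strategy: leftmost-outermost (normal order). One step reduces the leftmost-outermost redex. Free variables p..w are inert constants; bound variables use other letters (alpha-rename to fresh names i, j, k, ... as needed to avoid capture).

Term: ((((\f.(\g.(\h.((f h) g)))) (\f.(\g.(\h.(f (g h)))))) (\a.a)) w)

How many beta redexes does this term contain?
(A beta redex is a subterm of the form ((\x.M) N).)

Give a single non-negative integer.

Answer: 1

Derivation:
Term: ((((\f.(\g.(\h.((f h) g)))) (\f.(\g.(\h.(f (g h)))))) (\a.a)) w)
  Redex: ((\f.(\g.(\h.((f h) g)))) (\f.(\g.(\h.(f (g h))))))
Total redexes: 1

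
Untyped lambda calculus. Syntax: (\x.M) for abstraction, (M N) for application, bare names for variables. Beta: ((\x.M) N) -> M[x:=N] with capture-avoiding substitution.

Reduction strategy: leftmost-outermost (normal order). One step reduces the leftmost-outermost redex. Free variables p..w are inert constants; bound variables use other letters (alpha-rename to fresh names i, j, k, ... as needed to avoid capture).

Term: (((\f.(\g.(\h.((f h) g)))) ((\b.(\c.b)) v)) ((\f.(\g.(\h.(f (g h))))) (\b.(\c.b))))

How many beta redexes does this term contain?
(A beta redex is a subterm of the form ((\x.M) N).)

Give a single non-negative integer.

Answer: 3

Derivation:
Term: (((\f.(\g.(\h.((f h) g)))) ((\b.(\c.b)) v)) ((\f.(\g.(\h.(f (g h))))) (\b.(\c.b))))
  Redex: ((\f.(\g.(\h.((f h) g)))) ((\b.(\c.b)) v))
  Redex: ((\b.(\c.b)) v)
  Redex: ((\f.(\g.(\h.(f (g h))))) (\b.(\c.b)))
Total redexes: 3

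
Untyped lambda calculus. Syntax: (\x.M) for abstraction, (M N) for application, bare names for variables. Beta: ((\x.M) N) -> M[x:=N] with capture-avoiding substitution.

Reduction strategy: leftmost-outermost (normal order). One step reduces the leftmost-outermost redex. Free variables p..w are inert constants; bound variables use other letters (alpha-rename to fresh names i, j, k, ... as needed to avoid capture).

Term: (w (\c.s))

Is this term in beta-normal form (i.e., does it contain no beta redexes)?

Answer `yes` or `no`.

Answer: yes

Derivation:
Term: (w (\c.s))
No beta redexes found.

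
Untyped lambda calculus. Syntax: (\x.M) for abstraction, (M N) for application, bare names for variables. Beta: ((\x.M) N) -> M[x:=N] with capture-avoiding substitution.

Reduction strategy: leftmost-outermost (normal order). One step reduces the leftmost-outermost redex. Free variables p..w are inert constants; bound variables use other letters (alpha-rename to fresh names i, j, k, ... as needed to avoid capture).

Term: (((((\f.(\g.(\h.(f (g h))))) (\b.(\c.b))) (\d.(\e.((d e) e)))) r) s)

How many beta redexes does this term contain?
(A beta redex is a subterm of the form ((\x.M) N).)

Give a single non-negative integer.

Answer: 1

Derivation:
Term: (((((\f.(\g.(\h.(f (g h))))) (\b.(\c.b))) (\d.(\e.((d e) e)))) r) s)
  Redex: ((\f.(\g.(\h.(f (g h))))) (\b.(\c.b)))
Total redexes: 1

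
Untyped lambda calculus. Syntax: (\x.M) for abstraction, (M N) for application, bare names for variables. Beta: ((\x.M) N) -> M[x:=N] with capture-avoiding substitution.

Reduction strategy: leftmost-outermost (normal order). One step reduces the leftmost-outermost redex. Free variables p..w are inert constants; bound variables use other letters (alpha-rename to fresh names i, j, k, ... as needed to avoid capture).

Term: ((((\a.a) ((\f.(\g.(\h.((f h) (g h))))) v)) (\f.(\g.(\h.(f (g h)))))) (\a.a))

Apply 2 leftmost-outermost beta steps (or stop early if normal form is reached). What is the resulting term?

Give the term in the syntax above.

Step 0: ((((\a.a) ((\f.(\g.(\h.((f h) (g h))))) v)) (\f.(\g.(\h.(f (g h)))))) (\a.a))
Step 1: ((((\f.(\g.(\h.((f h) (g h))))) v) (\f.(\g.(\h.(f (g h)))))) (\a.a))
Step 2: (((\g.(\h.((v h) (g h)))) (\f.(\g.(\h.(f (g h)))))) (\a.a))

Answer: (((\g.(\h.((v h) (g h)))) (\f.(\g.(\h.(f (g h)))))) (\a.a))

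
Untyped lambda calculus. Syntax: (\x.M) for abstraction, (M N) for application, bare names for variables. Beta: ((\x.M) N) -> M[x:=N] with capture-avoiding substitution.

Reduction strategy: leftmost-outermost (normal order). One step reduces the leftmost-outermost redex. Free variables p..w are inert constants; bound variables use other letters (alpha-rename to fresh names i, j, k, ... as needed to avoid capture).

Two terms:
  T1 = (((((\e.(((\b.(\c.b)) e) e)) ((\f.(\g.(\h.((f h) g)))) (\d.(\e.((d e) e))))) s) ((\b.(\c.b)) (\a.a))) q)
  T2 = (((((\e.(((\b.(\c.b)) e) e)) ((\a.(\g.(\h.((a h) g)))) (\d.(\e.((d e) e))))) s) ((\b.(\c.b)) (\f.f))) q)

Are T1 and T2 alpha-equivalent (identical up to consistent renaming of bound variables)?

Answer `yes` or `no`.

Term 1: (((((\e.(((\b.(\c.b)) e) e)) ((\f.(\g.(\h.((f h) g)))) (\d.(\e.((d e) e))))) s) ((\b.(\c.b)) (\a.a))) q)
Term 2: (((((\e.(((\b.(\c.b)) e) e)) ((\a.(\g.(\h.((a h) g)))) (\d.(\e.((d e) e))))) s) ((\b.(\c.b)) (\f.f))) q)
Alpha-equivalence: compare structure up to binder renaming.
Result: True

Answer: yes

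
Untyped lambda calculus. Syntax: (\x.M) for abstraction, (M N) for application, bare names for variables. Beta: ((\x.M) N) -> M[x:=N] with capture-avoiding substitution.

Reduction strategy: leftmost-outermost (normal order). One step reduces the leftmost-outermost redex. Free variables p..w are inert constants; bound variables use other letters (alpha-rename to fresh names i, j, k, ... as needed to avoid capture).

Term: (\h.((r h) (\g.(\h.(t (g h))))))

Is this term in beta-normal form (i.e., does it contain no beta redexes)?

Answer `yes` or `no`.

Answer: yes

Derivation:
Term: (\h.((r h) (\g.(\h.(t (g h))))))
No beta redexes found.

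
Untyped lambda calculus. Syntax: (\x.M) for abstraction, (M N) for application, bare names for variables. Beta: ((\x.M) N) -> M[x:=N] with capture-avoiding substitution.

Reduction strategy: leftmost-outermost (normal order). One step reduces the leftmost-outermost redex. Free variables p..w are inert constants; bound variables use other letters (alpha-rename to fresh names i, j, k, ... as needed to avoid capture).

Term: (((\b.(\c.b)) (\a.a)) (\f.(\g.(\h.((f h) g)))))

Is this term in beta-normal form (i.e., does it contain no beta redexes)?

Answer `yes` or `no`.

Answer: no

Derivation:
Term: (((\b.(\c.b)) (\a.a)) (\f.(\g.(\h.((f h) g)))))
Found 1 beta redex(es).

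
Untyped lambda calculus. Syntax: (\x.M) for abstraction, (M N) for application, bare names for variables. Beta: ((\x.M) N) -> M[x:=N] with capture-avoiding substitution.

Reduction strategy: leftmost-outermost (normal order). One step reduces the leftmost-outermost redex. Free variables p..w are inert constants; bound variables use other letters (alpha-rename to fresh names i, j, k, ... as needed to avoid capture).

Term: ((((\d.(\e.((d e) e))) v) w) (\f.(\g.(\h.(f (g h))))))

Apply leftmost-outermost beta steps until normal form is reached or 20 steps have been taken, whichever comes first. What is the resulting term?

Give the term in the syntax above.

Answer: (((v w) w) (\f.(\g.(\h.(f (g h))))))

Derivation:
Step 0: ((((\d.(\e.((d e) e))) v) w) (\f.(\g.(\h.(f (g h))))))
Step 1: (((\e.((v e) e)) w) (\f.(\g.(\h.(f (g h))))))
Step 2: (((v w) w) (\f.(\g.(\h.(f (g h))))))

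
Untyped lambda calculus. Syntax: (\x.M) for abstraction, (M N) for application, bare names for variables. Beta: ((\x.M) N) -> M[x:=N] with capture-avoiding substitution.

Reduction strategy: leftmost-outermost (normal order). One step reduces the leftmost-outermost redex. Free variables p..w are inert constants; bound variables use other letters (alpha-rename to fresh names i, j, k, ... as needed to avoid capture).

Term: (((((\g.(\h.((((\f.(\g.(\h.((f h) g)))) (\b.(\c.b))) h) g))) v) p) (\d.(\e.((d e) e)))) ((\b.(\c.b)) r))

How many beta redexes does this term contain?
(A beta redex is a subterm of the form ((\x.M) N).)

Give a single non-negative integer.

Answer: 3

Derivation:
Term: (((((\g.(\h.((((\f.(\g.(\h.((f h) g)))) (\b.(\c.b))) h) g))) v) p) (\d.(\e.((d e) e)))) ((\b.(\c.b)) r))
  Redex: ((\g.(\h.((((\f.(\g.(\h.((f h) g)))) (\b.(\c.b))) h) g))) v)
  Redex: ((\f.(\g.(\h.((f h) g)))) (\b.(\c.b)))
  Redex: ((\b.(\c.b)) r)
Total redexes: 3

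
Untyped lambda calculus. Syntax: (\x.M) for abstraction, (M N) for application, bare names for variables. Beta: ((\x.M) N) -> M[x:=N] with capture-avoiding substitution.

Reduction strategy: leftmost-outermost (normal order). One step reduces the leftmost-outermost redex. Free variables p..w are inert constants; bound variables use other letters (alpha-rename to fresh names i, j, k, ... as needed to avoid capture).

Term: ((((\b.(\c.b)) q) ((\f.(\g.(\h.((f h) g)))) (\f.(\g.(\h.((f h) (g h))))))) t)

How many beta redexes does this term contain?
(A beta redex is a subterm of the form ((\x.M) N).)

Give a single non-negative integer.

Answer: 2

Derivation:
Term: ((((\b.(\c.b)) q) ((\f.(\g.(\h.((f h) g)))) (\f.(\g.(\h.((f h) (g h))))))) t)
  Redex: ((\b.(\c.b)) q)
  Redex: ((\f.(\g.(\h.((f h) g)))) (\f.(\g.(\h.((f h) (g h))))))
Total redexes: 2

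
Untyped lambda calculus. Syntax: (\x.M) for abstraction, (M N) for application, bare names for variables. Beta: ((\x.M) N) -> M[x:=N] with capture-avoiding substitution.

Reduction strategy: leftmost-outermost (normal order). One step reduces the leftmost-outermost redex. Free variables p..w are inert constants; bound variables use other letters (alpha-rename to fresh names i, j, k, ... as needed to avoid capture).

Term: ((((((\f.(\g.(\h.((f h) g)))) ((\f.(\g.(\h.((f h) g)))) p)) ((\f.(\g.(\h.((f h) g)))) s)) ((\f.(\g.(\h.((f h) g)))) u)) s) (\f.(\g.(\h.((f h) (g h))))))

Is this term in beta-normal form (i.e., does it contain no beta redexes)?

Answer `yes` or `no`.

Term: ((((((\f.(\g.(\h.((f h) g)))) ((\f.(\g.(\h.((f h) g)))) p)) ((\f.(\g.(\h.((f h) g)))) s)) ((\f.(\g.(\h.((f h) g)))) u)) s) (\f.(\g.(\h.((f h) (g h))))))
Found 4 beta redex(es).

Answer: no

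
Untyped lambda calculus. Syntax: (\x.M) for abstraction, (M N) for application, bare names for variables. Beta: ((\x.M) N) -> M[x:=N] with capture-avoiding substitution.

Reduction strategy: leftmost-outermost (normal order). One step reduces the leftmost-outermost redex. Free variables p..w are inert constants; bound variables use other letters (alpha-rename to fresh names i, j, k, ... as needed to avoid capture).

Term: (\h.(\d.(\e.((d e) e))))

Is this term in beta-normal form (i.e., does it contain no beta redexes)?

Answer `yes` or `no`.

Answer: yes

Derivation:
Term: (\h.(\d.(\e.((d e) e))))
No beta redexes found.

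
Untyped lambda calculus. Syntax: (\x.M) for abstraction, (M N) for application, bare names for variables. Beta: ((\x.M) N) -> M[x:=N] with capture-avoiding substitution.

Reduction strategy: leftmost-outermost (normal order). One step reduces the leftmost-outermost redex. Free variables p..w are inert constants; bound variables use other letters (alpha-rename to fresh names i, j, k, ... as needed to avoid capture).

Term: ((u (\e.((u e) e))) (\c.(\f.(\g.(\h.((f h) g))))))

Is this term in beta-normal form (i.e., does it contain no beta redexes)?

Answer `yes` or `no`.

Answer: yes

Derivation:
Term: ((u (\e.((u e) e))) (\c.(\f.(\g.(\h.((f h) g))))))
No beta redexes found.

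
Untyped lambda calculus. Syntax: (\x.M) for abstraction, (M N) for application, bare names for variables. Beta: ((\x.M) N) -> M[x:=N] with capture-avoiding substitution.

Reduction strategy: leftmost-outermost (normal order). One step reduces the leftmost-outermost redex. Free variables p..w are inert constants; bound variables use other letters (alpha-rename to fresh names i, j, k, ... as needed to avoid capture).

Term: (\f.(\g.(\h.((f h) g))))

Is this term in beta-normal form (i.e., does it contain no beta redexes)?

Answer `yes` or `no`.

Answer: yes

Derivation:
Term: (\f.(\g.(\h.((f h) g))))
No beta redexes found.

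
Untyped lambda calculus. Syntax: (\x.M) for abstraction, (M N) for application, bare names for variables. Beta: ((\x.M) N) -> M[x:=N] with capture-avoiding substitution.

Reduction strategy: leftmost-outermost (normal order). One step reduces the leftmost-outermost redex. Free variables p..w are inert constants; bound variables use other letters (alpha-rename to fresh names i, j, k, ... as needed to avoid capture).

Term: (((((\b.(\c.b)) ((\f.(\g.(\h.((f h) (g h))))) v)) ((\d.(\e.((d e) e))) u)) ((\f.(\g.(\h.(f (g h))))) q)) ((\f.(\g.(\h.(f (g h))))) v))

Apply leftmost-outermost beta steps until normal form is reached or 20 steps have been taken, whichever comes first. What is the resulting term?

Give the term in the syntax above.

Step 0: (((((\b.(\c.b)) ((\f.(\g.(\h.((f h) (g h))))) v)) ((\d.(\e.((d e) e))) u)) ((\f.(\g.(\h.(f (g h))))) q)) ((\f.(\g.(\h.(f (g h))))) v))
Step 1: ((((\c.((\f.(\g.(\h.((f h) (g h))))) v)) ((\d.(\e.((d e) e))) u)) ((\f.(\g.(\h.(f (g h))))) q)) ((\f.(\g.(\h.(f (g h))))) v))
Step 2: ((((\f.(\g.(\h.((f h) (g h))))) v) ((\f.(\g.(\h.(f (g h))))) q)) ((\f.(\g.(\h.(f (g h))))) v))
Step 3: (((\g.(\h.((v h) (g h)))) ((\f.(\g.(\h.(f (g h))))) q)) ((\f.(\g.(\h.(f (g h))))) v))
Step 4: ((\h.((v h) (((\f.(\g.(\h.(f (g h))))) q) h))) ((\f.(\g.(\h.(f (g h))))) v))
Step 5: ((v ((\f.(\g.(\h.(f (g h))))) v)) (((\f.(\g.(\h.(f (g h))))) q) ((\f.(\g.(\h.(f (g h))))) v)))
Step 6: ((v (\g.(\h.(v (g h))))) (((\f.(\g.(\h.(f (g h))))) q) ((\f.(\g.(\h.(f (g h))))) v)))
Step 7: ((v (\g.(\h.(v (g h))))) ((\g.(\h.(q (g h)))) ((\f.(\g.(\h.(f (g h))))) v)))
Step 8: ((v (\g.(\h.(v (g h))))) (\h.(q (((\f.(\g.(\h.(f (g h))))) v) h))))
Step 9: ((v (\g.(\h.(v (g h))))) (\h.(q ((\g.(\h.(v (g h)))) h))))
Step 10: ((v (\g.(\h.(v (g h))))) (\h.(q (\i.(v (h i))))))

Answer: ((v (\g.(\h.(v (g h))))) (\h.(q (\i.(v (h i))))))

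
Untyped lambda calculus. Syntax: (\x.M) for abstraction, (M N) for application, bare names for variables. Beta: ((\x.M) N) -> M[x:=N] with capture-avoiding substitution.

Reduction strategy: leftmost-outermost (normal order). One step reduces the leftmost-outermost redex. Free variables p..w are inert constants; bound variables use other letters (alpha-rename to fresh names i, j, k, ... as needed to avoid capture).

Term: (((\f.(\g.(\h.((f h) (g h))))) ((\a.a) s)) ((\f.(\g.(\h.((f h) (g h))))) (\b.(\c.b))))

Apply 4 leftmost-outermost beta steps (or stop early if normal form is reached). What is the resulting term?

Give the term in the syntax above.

Step 0: (((\f.(\g.(\h.((f h) (g h))))) ((\a.a) s)) ((\f.(\g.(\h.((f h) (g h))))) (\b.(\c.b))))
Step 1: ((\g.(\h.((((\a.a) s) h) (g h)))) ((\f.(\g.(\h.((f h) (g h))))) (\b.(\c.b))))
Step 2: (\h.((((\a.a) s) h) (((\f.(\g.(\h.((f h) (g h))))) (\b.(\c.b))) h)))
Step 3: (\h.((s h) (((\f.(\g.(\h.((f h) (g h))))) (\b.(\c.b))) h)))
Step 4: (\h.((s h) ((\g.(\h.(((\b.(\c.b)) h) (g h)))) h)))

Answer: (\h.((s h) ((\g.(\h.(((\b.(\c.b)) h) (g h)))) h)))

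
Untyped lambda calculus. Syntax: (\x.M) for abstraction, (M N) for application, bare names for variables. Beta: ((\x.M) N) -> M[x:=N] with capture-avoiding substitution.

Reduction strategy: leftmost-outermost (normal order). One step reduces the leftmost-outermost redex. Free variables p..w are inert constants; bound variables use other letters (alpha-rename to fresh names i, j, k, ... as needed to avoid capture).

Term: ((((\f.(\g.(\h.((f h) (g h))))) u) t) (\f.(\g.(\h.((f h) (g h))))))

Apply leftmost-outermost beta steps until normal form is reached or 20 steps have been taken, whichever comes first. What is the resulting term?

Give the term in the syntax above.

Answer: ((u (\f.(\g.(\h.((f h) (g h)))))) (t (\f.(\g.(\h.((f h) (g h)))))))

Derivation:
Step 0: ((((\f.(\g.(\h.((f h) (g h))))) u) t) (\f.(\g.(\h.((f h) (g h))))))
Step 1: (((\g.(\h.((u h) (g h)))) t) (\f.(\g.(\h.((f h) (g h))))))
Step 2: ((\h.((u h) (t h))) (\f.(\g.(\h.((f h) (g h))))))
Step 3: ((u (\f.(\g.(\h.((f h) (g h)))))) (t (\f.(\g.(\h.((f h) (g h)))))))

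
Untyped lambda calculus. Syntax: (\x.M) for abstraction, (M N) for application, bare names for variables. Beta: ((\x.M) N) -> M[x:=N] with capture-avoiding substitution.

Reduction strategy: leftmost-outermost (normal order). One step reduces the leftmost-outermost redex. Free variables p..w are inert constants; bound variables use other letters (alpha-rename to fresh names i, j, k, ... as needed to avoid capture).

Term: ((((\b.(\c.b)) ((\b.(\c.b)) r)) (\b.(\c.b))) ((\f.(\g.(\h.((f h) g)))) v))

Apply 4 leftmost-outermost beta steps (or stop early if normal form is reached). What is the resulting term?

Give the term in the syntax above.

Answer: r

Derivation:
Step 0: ((((\b.(\c.b)) ((\b.(\c.b)) r)) (\b.(\c.b))) ((\f.(\g.(\h.((f h) g)))) v))
Step 1: (((\c.((\b.(\c.b)) r)) (\b.(\c.b))) ((\f.(\g.(\h.((f h) g)))) v))
Step 2: (((\b.(\c.b)) r) ((\f.(\g.(\h.((f h) g)))) v))
Step 3: ((\c.r) ((\f.(\g.(\h.((f h) g)))) v))
Step 4: r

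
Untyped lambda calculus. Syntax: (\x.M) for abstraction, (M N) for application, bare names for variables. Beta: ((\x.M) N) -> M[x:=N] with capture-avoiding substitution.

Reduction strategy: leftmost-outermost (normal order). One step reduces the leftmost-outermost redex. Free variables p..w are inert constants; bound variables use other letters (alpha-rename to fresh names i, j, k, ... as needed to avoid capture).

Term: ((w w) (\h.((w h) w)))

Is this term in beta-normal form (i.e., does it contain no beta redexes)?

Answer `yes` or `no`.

Answer: yes

Derivation:
Term: ((w w) (\h.((w h) w)))
No beta redexes found.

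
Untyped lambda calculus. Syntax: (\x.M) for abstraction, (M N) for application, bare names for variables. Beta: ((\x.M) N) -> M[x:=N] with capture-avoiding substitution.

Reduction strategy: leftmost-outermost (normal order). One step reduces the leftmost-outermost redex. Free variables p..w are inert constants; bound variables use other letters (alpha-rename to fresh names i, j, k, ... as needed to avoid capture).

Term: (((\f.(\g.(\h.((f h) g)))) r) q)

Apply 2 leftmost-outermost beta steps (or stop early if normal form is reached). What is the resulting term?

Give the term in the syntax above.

Answer: (\h.((r h) q))

Derivation:
Step 0: (((\f.(\g.(\h.((f h) g)))) r) q)
Step 1: ((\g.(\h.((r h) g))) q)
Step 2: (\h.((r h) q))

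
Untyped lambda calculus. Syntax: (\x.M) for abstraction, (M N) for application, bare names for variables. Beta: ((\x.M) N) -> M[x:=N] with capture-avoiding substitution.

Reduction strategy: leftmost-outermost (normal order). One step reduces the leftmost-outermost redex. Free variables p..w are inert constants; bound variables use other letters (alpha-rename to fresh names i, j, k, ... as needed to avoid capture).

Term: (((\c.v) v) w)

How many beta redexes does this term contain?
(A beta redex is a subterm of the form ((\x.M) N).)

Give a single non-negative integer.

Answer: 1

Derivation:
Term: (((\c.v) v) w)
  Redex: ((\c.v) v)
Total redexes: 1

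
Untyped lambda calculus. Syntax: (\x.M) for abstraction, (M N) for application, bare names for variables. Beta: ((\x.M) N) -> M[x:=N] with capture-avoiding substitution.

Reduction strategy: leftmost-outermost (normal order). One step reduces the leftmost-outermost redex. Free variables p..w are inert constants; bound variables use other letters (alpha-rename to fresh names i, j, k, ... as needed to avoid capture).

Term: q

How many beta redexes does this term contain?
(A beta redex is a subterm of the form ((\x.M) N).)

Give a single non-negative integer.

Answer: 0

Derivation:
Term: q
  (no redexes)
Total redexes: 0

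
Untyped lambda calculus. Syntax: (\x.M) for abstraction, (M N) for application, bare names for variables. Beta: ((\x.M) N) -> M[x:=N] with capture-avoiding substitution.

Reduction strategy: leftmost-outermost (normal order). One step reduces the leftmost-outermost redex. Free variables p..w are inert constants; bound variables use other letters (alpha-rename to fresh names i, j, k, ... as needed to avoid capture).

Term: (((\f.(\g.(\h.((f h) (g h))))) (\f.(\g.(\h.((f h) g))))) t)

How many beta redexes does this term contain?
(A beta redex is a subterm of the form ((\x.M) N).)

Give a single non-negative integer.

Answer: 1

Derivation:
Term: (((\f.(\g.(\h.((f h) (g h))))) (\f.(\g.(\h.((f h) g))))) t)
  Redex: ((\f.(\g.(\h.((f h) (g h))))) (\f.(\g.(\h.((f h) g)))))
Total redexes: 1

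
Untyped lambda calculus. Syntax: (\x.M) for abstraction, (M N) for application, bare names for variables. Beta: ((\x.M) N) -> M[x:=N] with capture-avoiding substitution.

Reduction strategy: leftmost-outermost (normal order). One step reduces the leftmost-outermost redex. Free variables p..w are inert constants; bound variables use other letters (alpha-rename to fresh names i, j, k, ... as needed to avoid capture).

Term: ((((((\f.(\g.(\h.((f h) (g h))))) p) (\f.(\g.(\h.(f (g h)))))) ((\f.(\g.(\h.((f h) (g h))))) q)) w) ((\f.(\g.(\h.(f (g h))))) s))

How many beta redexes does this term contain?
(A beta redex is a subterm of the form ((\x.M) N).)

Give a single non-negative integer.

Term: ((((((\f.(\g.(\h.((f h) (g h))))) p) (\f.(\g.(\h.(f (g h)))))) ((\f.(\g.(\h.((f h) (g h))))) q)) w) ((\f.(\g.(\h.(f (g h))))) s))
  Redex: ((\f.(\g.(\h.((f h) (g h))))) p)
  Redex: ((\f.(\g.(\h.((f h) (g h))))) q)
  Redex: ((\f.(\g.(\h.(f (g h))))) s)
Total redexes: 3

Answer: 3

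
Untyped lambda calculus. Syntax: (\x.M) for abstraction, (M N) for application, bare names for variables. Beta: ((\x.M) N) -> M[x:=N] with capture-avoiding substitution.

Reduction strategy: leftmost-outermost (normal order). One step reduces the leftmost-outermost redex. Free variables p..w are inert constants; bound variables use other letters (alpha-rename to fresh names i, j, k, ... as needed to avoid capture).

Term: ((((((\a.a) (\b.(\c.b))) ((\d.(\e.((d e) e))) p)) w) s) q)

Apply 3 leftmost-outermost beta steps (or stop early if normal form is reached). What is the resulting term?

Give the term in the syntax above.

Step 0: ((((((\a.a) (\b.(\c.b))) ((\d.(\e.((d e) e))) p)) w) s) q)
Step 1: (((((\b.(\c.b)) ((\d.(\e.((d e) e))) p)) w) s) q)
Step 2: ((((\c.((\d.(\e.((d e) e))) p)) w) s) q)
Step 3: ((((\d.(\e.((d e) e))) p) s) q)

Answer: ((((\d.(\e.((d e) e))) p) s) q)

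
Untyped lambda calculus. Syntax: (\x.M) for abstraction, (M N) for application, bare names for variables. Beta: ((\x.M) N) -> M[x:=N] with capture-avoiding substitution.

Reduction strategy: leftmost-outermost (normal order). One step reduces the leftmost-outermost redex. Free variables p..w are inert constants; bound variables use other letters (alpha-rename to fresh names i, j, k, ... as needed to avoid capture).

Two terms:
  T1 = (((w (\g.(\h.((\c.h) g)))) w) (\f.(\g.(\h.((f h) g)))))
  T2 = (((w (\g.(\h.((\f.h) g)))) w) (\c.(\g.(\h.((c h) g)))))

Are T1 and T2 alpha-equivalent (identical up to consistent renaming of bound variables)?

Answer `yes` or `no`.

Answer: yes

Derivation:
Term 1: (((w (\g.(\h.((\c.h) g)))) w) (\f.(\g.(\h.((f h) g)))))
Term 2: (((w (\g.(\h.((\f.h) g)))) w) (\c.(\g.(\h.((c h) g)))))
Alpha-equivalence: compare structure up to binder renaming.
Result: True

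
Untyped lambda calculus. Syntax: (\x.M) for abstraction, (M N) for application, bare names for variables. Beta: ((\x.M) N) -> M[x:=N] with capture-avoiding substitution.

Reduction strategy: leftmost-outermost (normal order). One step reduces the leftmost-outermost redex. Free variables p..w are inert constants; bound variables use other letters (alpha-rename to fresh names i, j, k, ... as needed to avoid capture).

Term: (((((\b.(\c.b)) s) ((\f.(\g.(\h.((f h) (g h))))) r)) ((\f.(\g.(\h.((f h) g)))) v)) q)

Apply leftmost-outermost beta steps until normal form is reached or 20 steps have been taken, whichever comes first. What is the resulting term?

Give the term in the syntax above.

Step 0: (((((\b.(\c.b)) s) ((\f.(\g.(\h.((f h) (g h))))) r)) ((\f.(\g.(\h.((f h) g)))) v)) q)
Step 1: ((((\c.s) ((\f.(\g.(\h.((f h) (g h))))) r)) ((\f.(\g.(\h.((f h) g)))) v)) q)
Step 2: ((s ((\f.(\g.(\h.((f h) g)))) v)) q)
Step 3: ((s (\g.(\h.((v h) g)))) q)

Answer: ((s (\g.(\h.((v h) g)))) q)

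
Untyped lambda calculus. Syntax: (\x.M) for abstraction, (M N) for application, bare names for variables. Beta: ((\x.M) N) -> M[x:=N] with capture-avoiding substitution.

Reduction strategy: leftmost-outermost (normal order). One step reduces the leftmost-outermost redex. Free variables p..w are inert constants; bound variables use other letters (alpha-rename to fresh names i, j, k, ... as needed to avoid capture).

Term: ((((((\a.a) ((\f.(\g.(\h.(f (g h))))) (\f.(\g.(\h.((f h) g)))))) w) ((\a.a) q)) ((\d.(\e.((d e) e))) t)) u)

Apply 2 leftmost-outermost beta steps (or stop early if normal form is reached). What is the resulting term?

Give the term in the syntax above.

Step 0: ((((((\a.a) ((\f.(\g.(\h.(f (g h))))) (\f.(\g.(\h.((f h) g)))))) w) ((\a.a) q)) ((\d.(\e.((d e) e))) t)) u)
Step 1: ((((((\f.(\g.(\h.(f (g h))))) (\f.(\g.(\h.((f h) g))))) w) ((\a.a) q)) ((\d.(\e.((d e) e))) t)) u)
Step 2: (((((\g.(\h.((\f.(\g.(\h.((f h) g)))) (g h)))) w) ((\a.a) q)) ((\d.(\e.((d e) e))) t)) u)

Answer: (((((\g.(\h.((\f.(\g.(\h.((f h) g)))) (g h)))) w) ((\a.a) q)) ((\d.(\e.((d e) e))) t)) u)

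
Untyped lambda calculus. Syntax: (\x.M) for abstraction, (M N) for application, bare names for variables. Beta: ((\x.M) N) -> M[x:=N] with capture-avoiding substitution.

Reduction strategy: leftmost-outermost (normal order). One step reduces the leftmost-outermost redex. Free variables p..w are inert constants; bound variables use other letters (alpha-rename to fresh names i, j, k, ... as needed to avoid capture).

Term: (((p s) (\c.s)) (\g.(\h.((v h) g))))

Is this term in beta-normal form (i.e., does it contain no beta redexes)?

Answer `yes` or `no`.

Answer: yes

Derivation:
Term: (((p s) (\c.s)) (\g.(\h.((v h) g))))
No beta redexes found.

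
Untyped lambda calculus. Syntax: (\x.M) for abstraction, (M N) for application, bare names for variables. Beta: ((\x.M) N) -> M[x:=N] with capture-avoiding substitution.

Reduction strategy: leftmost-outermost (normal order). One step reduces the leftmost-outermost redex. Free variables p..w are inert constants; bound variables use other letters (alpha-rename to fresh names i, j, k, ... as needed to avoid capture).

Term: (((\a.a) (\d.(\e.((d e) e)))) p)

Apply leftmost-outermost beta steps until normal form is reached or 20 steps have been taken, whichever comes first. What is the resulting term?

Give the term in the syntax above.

Step 0: (((\a.a) (\d.(\e.((d e) e)))) p)
Step 1: ((\d.(\e.((d e) e))) p)
Step 2: (\e.((p e) e))

Answer: (\e.((p e) e))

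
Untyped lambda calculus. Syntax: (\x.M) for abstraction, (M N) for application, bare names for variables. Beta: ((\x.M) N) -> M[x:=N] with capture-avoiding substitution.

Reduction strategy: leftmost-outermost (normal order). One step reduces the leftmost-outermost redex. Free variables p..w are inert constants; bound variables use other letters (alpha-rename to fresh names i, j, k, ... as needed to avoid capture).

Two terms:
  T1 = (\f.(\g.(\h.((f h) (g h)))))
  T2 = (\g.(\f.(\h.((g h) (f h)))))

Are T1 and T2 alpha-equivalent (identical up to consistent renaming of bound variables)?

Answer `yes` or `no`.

Term 1: (\f.(\g.(\h.((f h) (g h)))))
Term 2: (\g.(\f.(\h.((g h) (f h)))))
Alpha-equivalence: compare structure up to binder renaming.
Result: True

Answer: yes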